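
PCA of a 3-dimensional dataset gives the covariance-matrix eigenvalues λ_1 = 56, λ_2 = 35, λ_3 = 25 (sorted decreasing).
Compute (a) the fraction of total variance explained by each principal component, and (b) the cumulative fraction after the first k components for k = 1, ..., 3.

Step 1 — total variance = trace(Sigma) = Σ λ_i = 56 + 35 + 25 = 116.

Step 2 — fraction explained by component i = λ_i / Σ λ:
  PC1: 56/116 = 0.4828
  PC2: 35/116 = 0.3017
  PC3: 25/116 = 0.2155

Step 3 — cumulative fraction after k components = (λ_1 + ... + λ_k) / Σ λ:
  k = 1: 56/116 = 0.4828
  k = 2: (56 + 35)/116 = 91/116 = 0.7845
  k = 3: (56 + 35 + 25)/116 = 116/116 = 1

Summary (fraction, with percent):

explained: PC1 0.4828 (48.28%), PC2 0.3017 (30.17%), PC3 0.2155 (21.55%);  cumulative: 0.4828, 0.7845, 1


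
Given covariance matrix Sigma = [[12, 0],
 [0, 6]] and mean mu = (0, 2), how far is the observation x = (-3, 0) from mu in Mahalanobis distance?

Step 1 — centre the observation: (x - mu) = (-3, -2).

Step 2 — invert Sigma. det(Sigma) = 12·6 - (0)² = 72.
  Sigma^{-1} = (1/det) · [[d, -b], [-b, a]] = [[0.0833, 0],
 [0, 0.1667]].

Step 3 — form the quadratic (x - mu)^T · Sigma^{-1} · (x - mu):
  Sigma^{-1} · (x - mu) = (-0.25, -0.3333).
  (x - mu)^T · [Sigma^{-1} · (x - mu)] = (-3)·(-0.25) + (-2)·(-0.3333) = 1.4167.

Step 4 — take square root: d = √(1.4167) ≈ 1.1902.

d(x, mu) = √(1.4167) ≈ 1.1902


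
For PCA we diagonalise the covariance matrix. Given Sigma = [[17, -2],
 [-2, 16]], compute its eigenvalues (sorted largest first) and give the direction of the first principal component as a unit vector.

Step 1 — characteristic polynomial of 2×2 Sigma:
  det(Sigma - λI) = λ² - trace · λ + det = 0.
  trace = 17 + 16 = 33, det = 17·16 - (-2)² = 268.
Step 2 — discriminant:
  Δ = trace² - 4·det = 1089 - 1072 = 17.
Step 3 — eigenvalues:
  λ = (trace ± √Δ)/2 = (33 ± 4.1231)/2,
  λ_1 = 18.5616,  λ_2 = 14.4384.

Step 4 — unit eigenvector for λ_1: solve (Sigma - λ_1 I)v = 0. First row:
  (17 - 18.5616)·v_x + (-2)·v_y = 0, i.e. (-1.5616)·v_x + (-2)·v_y = 0,
  so v ∝ (b, λ_1 - a) = (-2, 1.5616); multiply by -1 so the first entry is positive: u = (2, -1.5616).
  ||u|| = √((2)² + (-1.5616)²) = √(6.4384) ≈ 2.5374,
  v_1 = u/||u|| ≈ (0.7882, -0.6154) (||v_1|| = 1).

λ_1 = 18.5616,  λ_2 = 14.4384;  v_1 ≈ (0.7882, -0.6154)


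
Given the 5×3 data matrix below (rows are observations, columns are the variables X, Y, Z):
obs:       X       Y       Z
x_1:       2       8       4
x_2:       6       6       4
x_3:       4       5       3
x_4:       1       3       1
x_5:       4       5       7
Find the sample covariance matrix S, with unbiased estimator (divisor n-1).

Step 1 — column means:
  mean(X) = (2 + 6 + 4 + 1 + 4) / 5 = 17/5 = 3.4
  mean(Y) = (8 + 6 + 5 + 3 + 5) / 5 = 27/5 = 5.4
  mean(Z) = (4 + 4 + 3 + 1 + 7) / 5 = 19/5 = 3.8

Step 2 — sample covariance S[i,j] = (1/(n-1)) · Σ_k (x_{k,i} - mean_i) · (x_{k,j} - mean_j), with n-1 = 4.
  S[X,X] = ((-1.4)·(-1.4) + (2.6)·(2.6) + (0.6)·(0.6) + (-2.4)·(-2.4) + (0.6)·(0.6)) / 4 = 15.2/4 = 3.8
  S[X,Y] = ((-1.4)·(2.6) + (2.6)·(0.6) + (0.6)·(-0.4) + (-2.4)·(-2.4) + (0.6)·(-0.4)) / 4 = 3.2/4 = 0.8
  S[X,Z] = ((-1.4)·(0.2) + (2.6)·(0.2) + (0.6)·(-0.8) + (-2.4)·(-2.8) + (0.6)·(3.2)) / 4 = 8.4/4 = 2.1
  S[Y,Y] = ((2.6)·(2.6) + (0.6)·(0.6) + (-0.4)·(-0.4) + (-2.4)·(-2.4) + (-0.4)·(-0.4)) / 4 = 13.2/4 = 3.3
  S[Y,Z] = ((2.6)·(0.2) + (0.6)·(0.2) + (-0.4)·(-0.8) + (-2.4)·(-2.8) + (-0.4)·(3.2)) / 4 = 6.4/4 = 1.6
  S[Z,Z] = ((0.2)·(0.2) + (0.2)·(0.2) + (-0.8)·(-0.8) + (-2.8)·(-2.8) + (3.2)·(3.2)) / 4 = 18.8/4 = 4.7

S is symmetric (S[j,i] = S[i,j]). Assembling:

S = [[3.8, 0.8, 2.1],
 [0.8, 3.3, 1.6],
 [2.1, 1.6, 4.7]]


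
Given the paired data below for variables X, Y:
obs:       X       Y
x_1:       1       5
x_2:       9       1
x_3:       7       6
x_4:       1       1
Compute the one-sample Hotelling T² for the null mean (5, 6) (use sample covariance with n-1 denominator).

Step 1 — sample mean vector:
  mean(X) = (1 + 9 + 7 + 1) / 4 = 18/4 = 4.5
  mean(Y) = (5 + 1 + 6 + 1) / 4 = 13/4 = 3.25
  x̄ = (4.5, 3.25),  deviation x̄ - mu_0 = (4.5, 3.25) - (5, 6) = (-0.5, -2.75).

Step 2 — sample covariance matrix, S[i,j] = (1/(n-1)) · Σ_k (x_{k,i} - mean_i) · (x_{k,j} - mean_j), divisor n-1 = 3:
  S[X,X] = ((-3.5)·(-3.5) + (4.5)·(4.5) + (2.5)·(2.5) + (-3.5)·(-3.5)) / 3 = 51/3 = 17
  S[X,Y] = ((-3.5)·(1.75) + (4.5)·(-2.25) + (2.5)·(2.75) + (-3.5)·(-2.25)) / 3 = -1.5/3 = -0.5
  S[Y,Y] = ((1.75)·(1.75) + (-2.25)·(-2.25) + (2.75)·(2.75) + (-2.25)·(-2.25)) / 3 = 20.75/3 = 6.9167
  S = [[17, -0.5],
 [-0.5, 6.9167]].

Step 3 — invert S. det(S) = 17·6.9167 - (-0.5)² = 117.3333.
  S^{-1} = (1/det) · [[d, -b], [-b, a]] = [[0.0589, 0.0043],
 [0.0043, 0.1449]].

Step 4 — quadratic form (x̄ - mu_0)^T · S^{-1} · (x̄ - mu_0):
  S^{-1} · (x̄ - mu_0) = (-0.0412, -0.4006),
  (x̄ - mu_0)^T · [...] = (-0.5)·(-0.0412) + (-2.75)·(-0.4006) = 1.1222.

Step 5 — scale by n: T² = 4 · 1.1222 = 4.4886.

T² ≈ 4.4886


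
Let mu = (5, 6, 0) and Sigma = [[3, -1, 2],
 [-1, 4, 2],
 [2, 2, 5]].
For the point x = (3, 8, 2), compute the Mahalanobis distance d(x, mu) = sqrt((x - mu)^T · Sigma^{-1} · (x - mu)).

Step 1 — centre the observation: (x - mu) = (-2, 2, 2).

Step 2 — invert Sigma (cofactor / det for 3×3, or solve directly):
  Sigma^{-1} = [[0.8421, 0.4737, -0.5263],
 [0.4737, 0.5789, -0.4211],
 [-0.5263, -0.4211, 0.5789]].

Step 3 — form the quadratic (x - mu)^T · Sigma^{-1} · (x - mu):
  Sigma^{-1} · (x - mu) = (-1.7895, -0.6316, 1.3684).
  (x - mu)^T · [Sigma^{-1} · (x - mu)] = (-2)·(-1.7895) + (2)·(-0.6316) + (2)·(1.3684) = 5.0526.

Step 4 — take square root: d = √(5.0526) ≈ 2.2478.

d(x, mu) = √(5.0526) ≈ 2.2478


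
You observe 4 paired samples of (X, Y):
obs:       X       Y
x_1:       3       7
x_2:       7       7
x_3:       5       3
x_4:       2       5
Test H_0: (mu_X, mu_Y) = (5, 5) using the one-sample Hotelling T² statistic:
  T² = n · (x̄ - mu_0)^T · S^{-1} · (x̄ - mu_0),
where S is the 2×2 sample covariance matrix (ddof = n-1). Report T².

Step 1 — sample mean vector:
  mean(X) = (3 + 7 + 5 + 2) / 4 = 17/4 = 4.25
  mean(Y) = (7 + 7 + 3 + 5) / 4 = 22/4 = 5.5
  x̄ = (4.25, 5.5),  deviation x̄ - mu_0 = (4.25, 5.5) - (5, 5) = (-0.75, 0.5).

Step 2 — sample covariance matrix, S[i,j] = (1/(n-1)) · Σ_k (x_{k,i} - mean_i) · (x_{k,j} - mean_j), divisor n-1 = 3:
  S[X,X] = ((-1.25)·(-1.25) + (2.75)·(2.75) + (0.75)·(0.75) + (-2.25)·(-2.25)) / 3 = 14.75/3 = 4.9167
  S[X,Y] = ((-1.25)·(1.5) + (2.75)·(1.5) + (0.75)·(-2.5) + (-2.25)·(-0.5)) / 3 = 1.5/3 = 0.5
  S[Y,Y] = ((1.5)·(1.5) + (1.5)·(1.5) + (-2.5)·(-2.5) + (-0.5)·(-0.5)) / 3 = 11/3 = 3.6667
  S = [[4.9167, 0.5],
 [0.5, 3.6667]].

Step 3 — invert S. det(S) = 4.9167·3.6667 - (0.5)² = 17.7778.
  S^{-1} = (1/det) · [[d, -b], [-b, a]] = [[0.2063, -0.0281],
 [-0.0281, 0.2766]].

Step 4 — quadratic form (x̄ - mu_0)^T · S^{-1} · (x̄ - mu_0):
  S^{-1} · (x̄ - mu_0) = (-0.1688, 0.1594),
  (x̄ - mu_0)^T · [...] = (-0.75)·(-0.1688) + (0.5)·(0.1594) = 0.2063.

Step 5 — scale by n: T² = 4 · 0.2063 = 0.825.

T² ≈ 0.825


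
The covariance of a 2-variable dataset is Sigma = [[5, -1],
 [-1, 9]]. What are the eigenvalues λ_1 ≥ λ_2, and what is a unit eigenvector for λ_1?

Step 1 — characteristic polynomial of 2×2 Sigma:
  det(Sigma - λI) = λ² - trace · λ + det = 0.
  trace = 5 + 9 = 14, det = 5·9 - (-1)² = 44.
Step 2 — discriminant:
  Δ = trace² - 4·det = 196 - 176 = 20.
Step 3 — eigenvalues:
  λ = (trace ± √Δ)/2 = (14 ± 4.4721)/2,
  λ_1 = 9.2361,  λ_2 = 4.7639.

Step 4 — unit eigenvector for λ_1: solve (Sigma - λ_1 I)v = 0. First row:
  (5 - 9.2361)·v_x + (-1)·v_y = 0, i.e. (-4.2361)·v_x + (-1)·v_y = 0,
  so v ∝ (b, λ_1 - a) = (-1, 4.2361); multiply by -1 so the first entry is positive: u = (1, -4.2361).
  ||u|| = √((1)² + (-4.2361)²) = √(18.9443) ≈ 4.3525,
  v_1 = u/||u|| ≈ (0.2298, -0.9732) (||v_1|| = 1).

λ_1 = 9.2361,  λ_2 = 4.7639;  v_1 ≈ (0.2298, -0.9732)


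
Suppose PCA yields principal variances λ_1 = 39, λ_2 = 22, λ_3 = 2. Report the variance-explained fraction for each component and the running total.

Step 1 — total variance = trace(Sigma) = Σ λ_i = 39 + 22 + 2 = 63.

Step 2 — fraction explained by component i = λ_i / Σ λ:
  PC1: 39/63 = 0.619
  PC2: 22/63 = 0.3492
  PC3: 2/63 = 0.0317

Step 3 — cumulative fraction after k components = (λ_1 + ... + λ_k) / Σ λ:
  k = 1: 39/63 = 0.619
  k = 2: (39 + 22)/63 = 61/63 = 0.9683
  k = 3: (39 + 22 + 2)/63 = 63/63 = 1

Summary (fraction, with percent):

explained: PC1 0.619 (61.9%), PC2 0.3492 (34.92%), PC3 0.0317 (3.17%);  cumulative: 0.619, 0.9683, 1


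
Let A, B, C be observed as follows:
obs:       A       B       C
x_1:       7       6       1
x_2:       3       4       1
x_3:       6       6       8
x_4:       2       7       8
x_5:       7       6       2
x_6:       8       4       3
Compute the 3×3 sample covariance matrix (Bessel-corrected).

Step 1 — column means:
  mean(A) = (7 + 3 + 6 + 2 + 7 + 8) / 6 = 33/6 = 5.5
  mean(B) = (6 + 4 + 6 + 7 + 6 + 4) / 6 = 33/6 = 5.5
  mean(C) = (1 + 1 + 8 + 8 + 2 + 3) / 6 = 23/6 = 3.8333

Step 2 — sample covariance S[i,j] = (1/(n-1)) · Σ_k (x_{k,i} - mean_i) · (x_{k,j} - mean_j), with n-1 = 5.
  S[A,A] = ((1.5)·(1.5) + (-2.5)·(-2.5) + (0.5)·(0.5) + (-3.5)·(-3.5) + (1.5)·(1.5) + (2.5)·(2.5)) / 5 = 29.5/5 = 5.9
  S[A,B] = ((1.5)·(0.5) + (-2.5)·(-1.5) + (0.5)·(0.5) + (-3.5)·(1.5) + (1.5)·(0.5) + (2.5)·(-1.5)) / 5 = -3.5/5 = -0.7
  S[A,C] = ((1.5)·(-2.8333) + (-2.5)·(-2.8333) + (0.5)·(4.1667) + (-3.5)·(4.1667) + (1.5)·(-1.8333) + (2.5)·(-0.8333)) / 5 = -14.5/5 = -2.9
  S[B,B] = ((0.5)·(0.5) + (-1.5)·(-1.5) + (0.5)·(0.5) + (1.5)·(1.5) + (0.5)·(0.5) + (-1.5)·(-1.5)) / 5 = 7.5/5 = 1.5
  S[B,C] = ((0.5)·(-2.8333) + (-1.5)·(-2.8333) + (0.5)·(4.1667) + (1.5)·(4.1667) + (0.5)·(-1.8333) + (-1.5)·(-0.8333)) / 5 = 11.5/5 = 2.3
  S[C,C] = ((-2.8333)·(-2.8333) + (-2.8333)·(-2.8333) + (4.1667)·(4.1667) + (4.1667)·(4.1667) + (-1.8333)·(-1.8333) + (-0.8333)·(-0.8333)) / 5 = 54.8333/5 = 10.9667

S is symmetric (S[j,i] = S[i,j]). Assembling:

S = [[5.9, -0.7, -2.9],
 [-0.7, 1.5, 2.3],
 [-2.9, 2.3, 10.9667]]


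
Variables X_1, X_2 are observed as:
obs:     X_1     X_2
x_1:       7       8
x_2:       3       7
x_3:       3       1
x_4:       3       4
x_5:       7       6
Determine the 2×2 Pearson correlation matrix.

Step 1 — column means:
  mean(X_1) = (7 + 3 + 3 + 3 + 7) / 5 = 23/5 = 4.6
  mean(X_2) = (8 + 7 + 1 + 4 + 6) / 5 = 26/5 = 5.2

Step 2 — sample variances and covariances s[i,j] = (1/(n-1)) · Σ_k (x_{k,i} - mean_i) · (x_{k,j} - mean_j), with n-1 = 4:
  s[X_1,X_1] = ((2.4)·(2.4) + (-1.6)·(-1.6) + (-1.6)·(-1.6) + (-1.6)·(-1.6) + (2.4)·(2.4)) / 4 = 19.2/4 = 4.8
  s[X_1,X_2] = ((2.4)·(2.8) + (-1.6)·(1.8) + (-1.6)·(-4.2) + (-1.6)·(-1.2) + (2.4)·(0.8)) / 4 = 14.4/4 = 3.6
  s[X_2,X_2] = ((2.8)·(2.8) + (1.8)·(1.8) + (-4.2)·(-4.2) + (-1.2)·(-1.2) + (0.8)·(0.8)) / 4 = 30.8/4 = 7.7
  Sample standard deviations s_i = √(s[i,i]):
  s(X_1) = √(4.8) = 2.1909
  s(X_2) = √(7.7) = 2.7749

Step 3 — r_{ij} = s_{ij} / (s_i · s_j):
  r[X_1,X_1] = 1 (diagonal).
  r[X_1,X_2] = 3.6 / (2.1909 · 2.7749) = 3.6 / 6.0795 = 0.5922
  r[X_2,X_2] = 1 (diagonal).

R is symmetric with unit diagonal. Assembling:

R = [[1, 0.5922],
 [0.5922, 1]]


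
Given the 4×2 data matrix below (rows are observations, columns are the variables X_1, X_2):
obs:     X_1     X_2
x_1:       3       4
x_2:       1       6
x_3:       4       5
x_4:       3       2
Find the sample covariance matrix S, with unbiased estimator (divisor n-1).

Step 1 — column means:
  mean(X_1) = (3 + 1 + 4 + 3) / 4 = 11/4 = 2.75
  mean(X_2) = (4 + 6 + 5 + 2) / 4 = 17/4 = 4.25

Step 2 — sample covariance S[i,j] = (1/(n-1)) · Σ_k (x_{k,i} - mean_i) · (x_{k,j} - mean_j), with n-1 = 3.
  S[X_1,X_1] = ((0.25)·(0.25) + (-1.75)·(-1.75) + (1.25)·(1.25) + (0.25)·(0.25)) / 3 = 4.75/3 = 1.5833
  S[X_1,X_2] = ((0.25)·(-0.25) + (-1.75)·(1.75) + (1.25)·(0.75) + (0.25)·(-2.25)) / 3 = -2.75/3 = -0.9167
  S[X_2,X_2] = ((-0.25)·(-0.25) + (1.75)·(1.75) + (0.75)·(0.75) + (-2.25)·(-2.25)) / 3 = 8.75/3 = 2.9167

S is symmetric (S[j,i] = S[i,j]). Assembling:

S = [[1.5833, -0.9167],
 [-0.9167, 2.9167]]


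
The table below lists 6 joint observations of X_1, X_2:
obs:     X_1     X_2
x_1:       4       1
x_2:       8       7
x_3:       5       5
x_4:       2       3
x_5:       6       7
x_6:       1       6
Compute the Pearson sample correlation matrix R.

Step 1 — column means:
  mean(X_1) = (4 + 8 + 5 + 2 + 6 + 1) / 6 = 26/6 = 4.3333
  mean(X_2) = (1 + 7 + 5 + 3 + 7 + 6) / 6 = 29/6 = 4.8333

Step 2 — sample variances and covariances s[i,j] = (1/(n-1)) · Σ_k (x_{k,i} - mean_i) · (x_{k,j} - mean_j), with n-1 = 5:
  s[X_1,X_1] = ((-0.3333)·(-0.3333) + (3.6667)·(3.6667) + (0.6667)·(0.6667) + (-2.3333)·(-2.3333) + (1.6667)·(1.6667) + (-3.3333)·(-3.3333)) / 5 = 33.3333/5 = 6.6667
  s[X_1,X_2] = ((-0.3333)·(-3.8333) + (3.6667)·(2.1667) + (0.6667)·(0.1667) + (-2.3333)·(-1.8333) + (1.6667)·(2.1667) + (-3.3333)·(1.1667)) / 5 = 13.3333/5 = 2.6667
  s[X_2,X_2] = ((-3.8333)·(-3.8333) + (2.1667)·(2.1667) + (0.1667)·(0.1667) + (-1.8333)·(-1.8333) + (2.1667)·(2.1667) + (1.1667)·(1.1667)) / 5 = 28.8333/5 = 5.7667
  Sample standard deviations s_i = √(s[i,i]):
  s(X_1) = √(6.6667) = 2.582
  s(X_2) = √(5.7667) = 2.4014

Step 3 — r_{ij} = s_{ij} / (s_i · s_j):
  r[X_1,X_1] = 1 (diagonal).
  r[X_1,X_2] = 2.6667 / (2.582 · 2.4014) = 2.6667 / 6.2004 = 0.4301
  r[X_2,X_2] = 1 (diagonal).

R is symmetric with unit diagonal. Assembling:

R = [[1, 0.4301],
 [0.4301, 1]]


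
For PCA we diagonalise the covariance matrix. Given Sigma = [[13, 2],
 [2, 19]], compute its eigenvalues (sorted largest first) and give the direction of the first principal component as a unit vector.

Step 1 — characteristic polynomial of 2×2 Sigma:
  det(Sigma - λI) = λ² - trace · λ + det = 0.
  trace = 13 + 19 = 32, det = 13·19 - (2)² = 243.
Step 2 — discriminant:
  Δ = trace² - 4·det = 1024 - 972 = 52.
Step 3 — eigenvalues:
  λ = (trace ± √Δ)/2 = (32 ± 7.2111)/2,
  λ_1 = 19.6056,  λ_2 = 12.3944.

Step 4 — unit eigenvector for λ_1: solve (Sigma - λ_1 I)v = 0. First row:
  (13 - 19.6056)·v_x + (2)·v_y = 0, i.e. (-6.6056)·v_x + (2)·v_y = 0,
  so v ∝ (b, λ_1 - a) = (2, 6.6056) = u.
  ||u|| = √((2)² + (6.6056)²) = √(47.6333) ≈ 6.9017,
  v_1 = u/||u|| ≈ (0.2898, 0.9571) (||v_1|| = 1).

λ_1 = 19.6056,  λ_2 = 12.3944;  v_1 ≈ (0.2898, 0.9571)


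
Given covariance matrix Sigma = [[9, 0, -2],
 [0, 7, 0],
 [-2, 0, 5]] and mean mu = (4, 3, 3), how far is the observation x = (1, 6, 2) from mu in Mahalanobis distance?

Step 1 — centre the observation: (x - mu) = (-3, 3, -1).

Step 2 — invert Sigma (cofactor / det for 3×3, or solve directly):
  Sigma^{-1} = [[0.122, 0, 0.0488],
 [0, 0.1429, 0],
 [0.0488, 0, 0.2195]].

Step 3 — form the quadratic (x - mu)^T · Sigma^{-1} · (x - mu):
  Sigma^{-1} · (x - mu) = (-0.4146, 0.4286, -0.3659).
  (x - mu)^T · [Sigma^{-1} · (x - mu)] = (-3)·(-0.4146) + (3)·(0.4286) + (-1)·(-0.3659) = 2.8955.

Step 4 — take square root: d = √(2.8955) ≈ 1.7016.

d(x, mu) = √(2.8955) ≈ 1.7016


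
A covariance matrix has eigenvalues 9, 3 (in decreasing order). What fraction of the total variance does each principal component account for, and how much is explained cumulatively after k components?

Step 1 — total variance = trace(Sigma) = Σ λ_i = 9 + 3 = 12.

Step 2 — fraction explained by component i = λ_i / Σ λ:
  PC1: 9/12 = 0.75
  PC2: 3/12 = 0.25

Step 3 — cumulative fraction after k components = (λ_1 + ... + λ_k) / Σ λ:
  k = 1: 9/12 = 0.75
  k = 2: (9 + 3)/12 = 12/12 = 1

Summary (fraction, with percent):

explained: PC1 0.75 (75%), PC2 0.25 (25%);  cumulative: 0.75, 1


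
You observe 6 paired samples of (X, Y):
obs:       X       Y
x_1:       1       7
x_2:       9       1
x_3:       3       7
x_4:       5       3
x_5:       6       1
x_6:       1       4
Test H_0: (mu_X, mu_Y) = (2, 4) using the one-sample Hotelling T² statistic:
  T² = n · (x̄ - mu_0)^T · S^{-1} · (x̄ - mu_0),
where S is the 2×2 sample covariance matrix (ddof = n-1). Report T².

Step 1 — sample mean vector:
  mean(X) = (1 + 9 + 3 + 5 + 6 + 1) / 6 = 25/6 = 4.1667
  mean(Y) = (7 + 1 + 7 + 3 + 1 + 4) / 6 = 23/6 = 3.8333
  x̄ = (4.1667, 3.8333),  deviation x̄ - mu_0 = (4.1667, 3.8333) - (2, 4) = (2.1667, -0.1667).

Step 2 — sample covariance matrix, S[i,j] = (1/(n-1)) · Σ_k (x_{k,i} - mean_i) · (x_{k,j} - mean_j), divisor n-1 = 5:
  S[X,X] = ((-3.1667)·(-3.1667) + (4.8333)·(4.8333) + (-1.1667)·(-1.1667) + (0.8333)·(0.8333) + (1.8333)·(1.8333) + (-3.1667)·(-3.1667)) / 5 = 48.8333/5 = 9.7667
  S[X,Y] = ((-3.1667)·(3.1667) + (4.8333)·(-2.8333) + (-1.1667)·(3.1667) + (0.8333)·(-0.8333) + (1.8333)·(-2.8333) + (-3.1667)·(0.1667)) / 5 = -33.8333/5 = -6.7667
  S[Y,Y] = ((3.1667)·(3.1667) + (-2.8333)·(-2.8333) + (3.1667)·(3.1667) + (-0.8333)·(-0.8333) + (-2.8333)·(-2.8333) + (0.1667)·(0.1667)) / 5 = 36.8333/5 = 7.3667
  S = [[9.7667, -6.7667],
 [-6.7667, 7.3667]].

Step 3 — invert S. det(S) = 9.7667·7.3667 - (-6.7667)² = 26.16.
  S^{-1} = (1/det) · [[d, -b], [-b, a]] = [[0.2816, 0.2587],
 [0.2587, 0.3733]].

Step 4 — quadratic form (x̄ - mu_0)^T · S^{-1} · (x̄ - mu_0):
  S^{-1} · (x̄ - mu_0) = (0.567, 0.4982),
  (x̄ - mu_0)^T · [...] = (2.1667)·(0.567) + (-0.1667)·(0.4982) = 1.1455.

Step 5 — scale by n: T² = 6 · 1.1455 = 6.8731.

T² ≈ 6.8731


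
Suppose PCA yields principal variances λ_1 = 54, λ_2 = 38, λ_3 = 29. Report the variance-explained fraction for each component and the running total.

Step 1 — total variance = trace(Sigma) = Σ λ_i = 54 + 38 + 29 = 121.

Step 2 — fraction explained by component i = λ_i / Σ λ:
  PC1: 54/121 = 0.4463
  PC2: 38/121 = 0.314
  PC3: 29/121 = 0.2397

Step 3 — cumulative fraction after k components = (λ_1 + ... + λ_k) / Σ λ:
  k = 1: 54/121 = 0.4463
  k = 2: (54 + 38)/121 = 92/121 = 0.7603
  k = 3: (54 + 38 + 29)/121 = 121/121 = 1

Summary (fraction, with percent):

explained: PC1 0.4463 (44.63%), PC2 0.314 (31.4%), PC3 0.2397 (23.97%);  cumulative: 0.4463, 0.7603, 1


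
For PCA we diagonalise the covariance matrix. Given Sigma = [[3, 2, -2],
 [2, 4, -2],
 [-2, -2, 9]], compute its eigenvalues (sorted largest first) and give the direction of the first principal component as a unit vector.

Step 1 — characteristic polynomial p(λ) = det(λI - Sigma) = λ³ - tr·λ² + c_1·λ - det, where tr = trace, c_1 = sum of the principal 2×2 minors, det = det(Sigma):
  tr = 3 + 4 + 9 = 16,
  c_1 = (3·4 - (2)²) + (3·9 - (-2)²) + (4·9 - (-2)²) = 8 + 23 + 32 = 63,
  det = 3·(4·9 - (-2)²) - (2)·((2)·9 - (-2)·(-2)) + (-2)·((2)·(-2) - 4·(-2)) = 3·(32) - (2)·(14) + (-2)·(4) = 60.
  So p(λ) = λ³ - 16λ² + 63λ - 60.
Step 2 — look for an integer root (rational root theorem: any rational root is an integer divisor of 60). Testing λ = 4:
  p(4) = 64 - 256 + 252 - 60 = 0  ✓
  Dividing out (λ - 4): p(λ) = (λ - 4)(λ² - 12λ + 15).
Step 3 — remaining eigenvalues from the quadratic λ² - 12λ + 15 = 0:
  Δ = 12² - 4·15 = 144 - 60 = 84,  λ = (12 ± √84)/2 = (12 ± 9.1652)/2 ≈ 10.5826 or 1.4174.
  Sorted: λ_1 = 10.5826,  λ_2 = 4,  λ_3 = 1.4174  (check: sum = 16 = tr ✓).

Step 4 — unit eigenvector for λ_1 ≈ 10.5826: v spans the null space of (Sigma - λ_1 I), whose rows are
  r_1 = (-7.5826, 2, -2),  r_2 = (2, -6.5826, -2),  r_3 = (-2, -2, -1.5826).
  v is orthogonal to every row, so take v ∝ r_1 × r_2 = ((2)·(-2) - (-2)·(-6.5826), (-2)·(2) - (-7.5826)·(-2), (-7.5826)·(-6.5826) - (2)·(2)) ≈ (-17.1652, -19.1652, 45.9129).
  Rescale (multiply by -1 so the first nonzero entry is positive): u = (17.1652, 19.1652, -45.9129).
  ||u|| = √((17.1652)² + (19.1652)² + (-45.9129)²) = √(2769.9379) ≈ 52.6302,  v_1 = u/||u|| ≈ (0.3261, 0.3641, -0.8724) (||v_1|| = 1).

λ_1 = 10.5826,  λ_2 = 4,  λ_3 = 1.4174;  v_1 ≈ (0.3261, 0.3641, -0.8724)


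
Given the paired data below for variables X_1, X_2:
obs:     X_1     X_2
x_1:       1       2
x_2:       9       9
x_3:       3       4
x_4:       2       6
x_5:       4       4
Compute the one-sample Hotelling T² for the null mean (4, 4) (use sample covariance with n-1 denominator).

Step 1 — sample mean vector:
  mean(X_1) = (1 + 9 + 3 + 2 + 4) / 5 = 19/5 = 3.8
  mean(X_2) = (2 + 9 + 4 + 6 + 4) / 5 = 25/5 = 5
  x̄ = (3.8, 5),  deviation x̄ - mu_0 = (3.8, 5) - (4, 4) = (-0.2, 1).

Step 2 — sample covariance matrix, S[i,j] = (1/(n-1)) · Σ_k (x_{k,i} - mean_i) · (x_{k,j} - mean_j), divisor n-1 = 4:
  S[X_1,X_1] = ((-2.8)·(-2.8) + (5.2)·(5.2) + (-0.8)·(-0.8) + (-1.8)·(-1.8) + (0.2)·(0.2)) / 4 = 38.8/4 = 9.7
  S[X_1,X_2] = ((-2.8)·(-3) + (5.2)·(4) + (-0.8)·(-1) + (-1.8)·(1) + (0.2)·(-1)) / 4 = 28/4 = 7
  S[X_2,X_2] = ((-3)·(-3) + (4)·(4) + (-1)·(-1) + (1)·(1) + (-1)·(-1)) / 4 = 28/4 = 7
  S = [[9.7, 7],
 [7, 7]].

Step 3 — invert S. det(S) = 9.7·7 - (7)² = 18.9.
  S^{-1} = (1/det) · [[d, -b], [-b, a]] = [[0.3704, -0.3704],
 [-0.3704, 0.5132]].

Step 4 — quadratic form (x̄ - mu_0)^T · S^{-1} · (x̄ - mu_0):
  S^{-1} · (x̄ - mu_0) = (-0.4444, 0.5873),
  (x̄ - mu_0)^T · [...] = (-0.2)·(-0.4444) + (1)·(0.5873) = 0.6762.

Step 5 — scale by n: T² = 5 · 0.6762 = 3.381.

T² ≈ 3.381


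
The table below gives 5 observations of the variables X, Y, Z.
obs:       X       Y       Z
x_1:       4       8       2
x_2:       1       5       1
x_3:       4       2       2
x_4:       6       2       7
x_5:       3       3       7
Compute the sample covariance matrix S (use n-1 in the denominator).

Step 1 — column means:
  mean(X) = (4 + 1 + 4 + 6 + 3) / 5 = 18/5 = 3.6
  mean(Y) = (8 + 5 + 2 + 2 + 3) / 5 = 20/5 = 4
  mean(Z) = (2 + 1 + 2 + 7 + 7) / 5 = 19/5 = 3.8

Step 2 — sample covariance S[i,j] = (1/(n-1)) · Σ_k (x_{k,i} - mean_i) · (x_{k,j} - mean_j), with n-1 = 4.
  S[X,X] = ((0.4)·(0.4) + (-2.6)·(-2.6) + (0.4)·(0.4) + (2.4)·(2.4) + (-0.6)·(-0.6)) / 4 = 13.2/4 = 3.3
  S[X,Y] = ((0.4)·(4) + (-2.6)·(1) + (0.4)·(-2) + (2.4)·(-2) + (-0.6)·(-1)) / 4 = -6/4 = -1.5
  S[X,Z] = ((0.4)·(-1.8) + (-2.6)·(-2.8) + (0.4)·(-1.8) + (2.4)·(3.2) + (-0.6)·(3.2)) / 4 = 11.6/4 = 2.9
  S[Y,Y] = ((4)·(4) + (1)·(1) + (-2)·(-2) + (-2)·(-2) + (-1)·(-1)) / 4 = 26/4 = 6.5
  S[Y,Z] = ((4)·(-1.8) + (1)·(-2.8) + (-2)·(-1.8) + (-2)·(3.2) + (-1)·(3.2)) / 4 = -16/4 = -4
  S[Z,Z] = ((-1.8)·(-1.8) + (-2.8)·(-2.8) + (-1.8)·(-1.8) + (3.2)·(3.2) + (3.2)·(3.2)) / 4 = 34.8/4 = 8.7

S is symmetric (S[j,i] = S[i,j]). Assembling:

S = [[3.3, -1.5, 2.9],
 [-1.5, 6.5, -4],
 [2.9, -4, 8.7]]


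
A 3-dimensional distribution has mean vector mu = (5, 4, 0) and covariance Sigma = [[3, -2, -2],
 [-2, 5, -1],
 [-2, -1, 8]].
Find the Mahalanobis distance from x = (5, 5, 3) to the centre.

Step 1 — centre the observation: (x - mu) = (0, 1, 3).

Step 2 — invert Sigma (cofactor / det for 3×3, or solve directly):
  Sigma^{-1} = [[0.6842, 0.3158, 0.2105],
 [0.3158, 0.3509, 0.1228],
 [0.2105, 0.1228, 0.193]].

Step 3 — form the quadratic (x - mu)^T · Sigma^{-1} · (x - mu):
  Sigma^{-1} · (x - mu) = (0.9474, 0.7193, 0.7018).
  (x - mu)^T · [Sigma^{-1} · (x - mu)] = (0)·(0.9474) + (1)·(0.7193) + (3)·(0.7018) = 2.8246.

Step 4 — take square root: d = √(2.8246) ≈ 1.6806.

d(x, mu) = √(2.8246) ≈ 1.6806


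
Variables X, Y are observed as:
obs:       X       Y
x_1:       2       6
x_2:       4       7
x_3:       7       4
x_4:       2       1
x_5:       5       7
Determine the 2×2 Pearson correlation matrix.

Step 1 — column means:
  mean(X) = (2 + 4 + 7 + 2 + 5) / 5 = 20/5 = 4
  mean(Y) = (6 + 7 + 4 + 1 + 7) / 5 = 25/5 = 5

Step 2 — sample variances and covariances s[i,j] = (1/(n-1)) · Σ_k (x_{k,i} - mean_i) · (x_{k,j} - mean_j), with n-1 = 4:
  s[X,X] = ((-2)·(-2) + (0)·(0) + (3)·(3) + (-2)·(-2) + (1)·(1)) / 4 = 18/4 = 4.5
  s[X,Y] = ((-2)·(1) + (0)·(2) + (3)·(-1) + (-2)·(-4) + (1)·(2)) / 4 = 5/4 = 1.25
  s[Y,Y] = ((1)·(1) + (2)·(2) + (-1)·(-1) + (-4)·(-4) + (2)·(2)) / 4 = 26/4 = 6.5
  Sample standard deviations s_i = √(s[i,i]):
  s(X) = √(4.5) = 2.1213
  s(Y) = √(6.5) = 2.5495

Step 3 — r_{ij} = s_{ij} / (s_i · s_j):
  r[X,X] = 1 (diagonal).
  r[X,Y] = 1.25 / (2.1213 · 2.5495) = 1.25 / 5.4083 = 0.2311
  r[Y,Y] = 1 (diagonal).

R is symmetric with unit diagonal. Assembling:

R = [[1, 0.2311],
 [0.2311, 1]]


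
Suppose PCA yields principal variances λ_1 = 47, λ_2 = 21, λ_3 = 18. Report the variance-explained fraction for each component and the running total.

Step 1 — total variance = trace(Sigma) = Σ λ_i = 47 + 21 + 18 = 86.

Step 2 — fraction explained by component i = λ_i / Σ λ:
  PC1: 47/86 = 0.5465
  PC2: 21/86 = 0.2442
  PC3: 18/86 = 0.2093

Step 3 — cumulative fraction after k components = (λ_1 + ... + λ_k) / Σ λ:
  k = 1: 47/86 = 0.5465
  k = 2: (47 + 21)/86 = 68/86 = 0.7907
  k = 3: (47 + 21 + 18)/86 = 86/86 = 1

Summary (fraction, with percent):

explained: PC1 0.5465 (54.65%), PC2 0.2442 (24.42%), PC3 0.2093 (20.93%);  cumulative: 0.5465, 0.7907, 1


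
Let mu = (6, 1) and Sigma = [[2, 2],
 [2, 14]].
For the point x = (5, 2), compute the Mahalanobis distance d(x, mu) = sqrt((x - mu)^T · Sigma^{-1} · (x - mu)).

Step 1 — centre the observation: (x - mu) = (-1, 1).

Step 2 — invert Sigma. det(Sigma) = 2·14 - (2)² = 24.
  Sigma^{-1} = (1/det) · [[d, -b], [-b, a]] = [[0.5833, -0.0833],
 [-0.0833, 0.0833]].

Step 3 — form the quadratic (x - mu)^T · Sigma^{-1} · (x - mu):
  Sigma^{-1} · (x - mu) = (-0.6667, 0.1667).
  (x - mu)^T · [Sigma^{-1} · (x - mu)] = (-1)·(-0.6667) + (1)·(0.1667) = 0.8333.

Step 4 — take square root: d = √(0.8333) ≈ 0.9129.

d(x, mu) = √(0.8333) ≈ 0.9129


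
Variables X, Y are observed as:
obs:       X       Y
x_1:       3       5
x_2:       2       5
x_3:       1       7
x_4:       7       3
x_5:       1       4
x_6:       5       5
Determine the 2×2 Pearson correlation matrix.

Step 1 — column means:
  mean(X) = (3 + 2 + 1 + 7 + 1 + 5) / 6 = 19/6 = 3.1667
  mean(Y) = (5 + 5 + 7 + 3 + 4 + 5) / 6 = 29/6 = 4.8333

Step 2 — sample variances and covariances s[i,j] = (1/(n-1)) · Σ_k (x_{k,i} - mean_i) · (x_{k,j} - mean_j), with n-1 = 5:
  s[X,X] = ((-0.1667)·(-0.1667) + (-1.1667)·(-1.1667) + (-2.1667)·(-2.1667) + (3.8333)·(3.8333) + (-2.1667)·(-2.1667) + (1.8333)·(1.8333)) / 5 = 28.8333/5 = 5.7667
  s[X,Y] = ((-0.1667)·(0.1667) + (-1.1667)·(0.1667) + (-2.1667)·(2.1667) + (3.8333)·(-1.8333) + (-2.1667)·(-0.8333) + (1.8333)·(0.1667)) / 5 = -9.8333/5 = -1.9667
  s[Y,Y] = ((0.1667)·(0.1667) + (0.1667)·(0.1667) + (2.1667)·(2.1667) + (-1.8333)·(-1.8333) + (-0.8333)·(-0.8333) + (0.1667)·(0.1667)) / 5 = 8.8333/5 = 1.7667
  Sample standard deviations s_i = √(s[i,i]):
  s(X) = √(5.7667) = 2.4014
  s(Y) = √(1.7667) = 1.3292

Step 3 — r_{ij} = s_{ij} / (s_i · s_j):
  r[X,X] = 1 (diagonal).
  r[X,Y] = -1.9667 / (2.4014 · 1.3292) = -1.9667 / 3.1918 = -0.6162
  r[Y,Y] = 1 (diagonal).

R is symmetric with unit diagonal. Assembling:

R = [[1, -0.6162],
 [-0.6162, 1]]


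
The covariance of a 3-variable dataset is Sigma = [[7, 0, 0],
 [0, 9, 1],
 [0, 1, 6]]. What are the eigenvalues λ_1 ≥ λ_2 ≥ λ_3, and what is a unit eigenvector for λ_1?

Step 1 — characteristic polynomial p(λ) = det(λI - Sigma) = λ³ - tr·λ² + c_1·λ - det, where tr = trace, c_1 = sum of the principal 2×2 minors, det = det(Sigma):
  tr = 7 + 9 + 6 = 22,
  c_1 = (7·9 - (0)²) + (7·6 - (0)²) + (9·6 - (1)²) = 63 + 42 + 53 = 158,
  det = 7·(9·6 - (1)²) - (0)·((0)·6 - (1)·(0)) + (0)·((0)·(1) - 9·(0)) = 7·(53) - (0)·(0) + (0)·(0) = 371.
  So p(λ) = λ³ - 22λ² + 158λ - 371.
Step 2 — look for an integer root (rational root theorem: any rational root is an integer divisor of 371). Testing λ = 7:
  p(7) = 343 - 1078 + 1106 - 371 = 0  ✓
  Dividing out (λ - 7): p(λ) = (λ - 7)(λ² - 15λ + 53).
Step 3 — remaining eigenvalues from the quadratic λ² - 15λ + 53 = 0:
  Δ = 15² - 4·53 = 225 - 212 = 13,  λ = (15 ± √13)/2 = (15 ± 3.6056)/2 ≈ 9.3028 or 5.6972.
  Sorted: λ_1 = 9.3028,  λ_2 = 7,  λ_3 = 5.6972  (check: sum = 22 = tr ✓).

Step 4 — unit eigenvector for λ_1 ≈ 9.3028: v spans the null space of (Sigma - λ_1 I), whose rows are
  r_1 = (-2.3028, 0, 0),  r_2 = (0, -0.3028, 1),  r_3 = (0, 1, -3.3028).
  v is orthogonal to every row, so take v ∝ r_1 × r_2 = ((0)·(1) - (0)·(-0.3028), (0)·(0) - (-2.3028)·(1), (-2.3028)·(-0.3028) - (0)·(0)) ≈ (0, 2.3028, 0.6972).
  Let u = (0, 2.3028, 0.6972).
  ||u|| = √((0)² + (2.3028)² + (0.6972)²) = √(5.7889) ≈ 2.406,  v_1 = u/||u|| ≈ (0, 0.9571, 0.2898) (||v_1|| = 1).

λ_1 = 9.3028,  λ_2 = 7,  λ_3 = 5.6972;  v_1 ≈ (0, 0.9571, 0.2898)


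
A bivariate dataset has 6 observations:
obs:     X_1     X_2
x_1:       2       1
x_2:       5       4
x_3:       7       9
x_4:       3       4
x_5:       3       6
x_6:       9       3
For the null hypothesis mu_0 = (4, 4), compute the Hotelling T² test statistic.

Step 1 — sample mean vector:
  mean(X_1) = (2 + 5 + 7 + 3 + 3 + 9) / 6 = 29/6 = 4.8333
  mean(X_2) = (1 + 4 + 9 + 4 + 6 + 3) / 6 = 27/6 = 4.5
  x̄ = (4.8333, 4.5),  deviation x̄ - mu_0 = (4.8333, 4.5) - (4, 4) = (0.8333, 0.5).

Step 2 — sample covariance matrix, S[i,j] = (1/(n-1)) · Σ_k (x_{k,i} - mean_i) · (x_{k,j} - mean_j), divisor n-1 = 5:
  S[X_1,X_1] = ((-2.8333)·(-2.8333) + (0.1667)·(0.1667) + (2.1667)·(2.1667) + (-1.8333)·(-1.8333) + (-1.8333)·(-1.8333) + (4.1667)·(4.1667)) / 5 = 36.8333/5 = 7.3667
  S[X_1,X_2] = ((-2.8333)·(-3.5) + (0.1667)·(-0.5) + (2.1667)·(4.5) + (-1.8333)·(-0.5) + (-1.8333)·(1.5) + (4.1667)·(-1.5)) / 5 = 11.5/5 = 2.3
  S[X_2,X_2] = ((-3.5)·(-3.5) + (-0.5)·(-0.5) + (4.5)·(4.5) + (-0.5)·(-0.5) + (1.5)·(1.5) + (-1.5)·(-1.5)) / 5 = 37.5/5 = 7.5
  S = [[7.3667, 2.3],
 [2.3, 7.5]].

Step 3 — invert S. det(S) = 7.3667·7.5 - (2.3)² = 49.96.
  S^{-1} = (1/det) · [[d, -b], [-b, a]] = [[0.1501, -0.046],
 [-0.046, 0.1475]].

Step 4 — quadratic form (x̄ - mu_0)^T · S^{-1} · (x̄ - mu_0):
  S^{-1} · (x̄ - mu_0) = (0.1021, 0.0354),
  (x̄ - mu_0)^T · [...] = (0.8333)·(0.1021) + (0.5)·(0.0354) = 0.1027.

Step 5 — scale by n: T² = 6 · 0.1027 = 0.6165.

T² ≈ 0.6165


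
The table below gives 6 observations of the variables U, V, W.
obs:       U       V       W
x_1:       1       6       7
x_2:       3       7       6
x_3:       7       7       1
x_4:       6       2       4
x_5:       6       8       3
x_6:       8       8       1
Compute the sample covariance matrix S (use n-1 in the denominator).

Step 1 — column means:
  mean(U) = (1 + 3 + 7 + 6 + 6 + 8) / 6 = 31/6 = 5.1667
  mean(V) = (6 + 7 + 7 + 2 + 8 + 8) / 6 = 38/6 = 6.3333
  mean(W) = (7 + 6 + 1 + 4 + 3 + 1) / 6 = 22/6 = 3.6667

Step 2 — sample covariance S[i,j] = (1/(n-1)) · Σ_k (x_{k,i} - mean_i) · (x_{k,j} - mean_j), with n-1 = 5.
  S[U,U] = ((-4.1667)·(-4.1667) + (-2.1667)·(-2.1667) + (1.8333)·(1.8333) + (0.8333)·(0.8333) + (0.8333)·(0.8333) + (2.8333)·(2.8333)) / 5 = 34.8333/5 = 6.9667
  S[U,V] = ((-4.1667)·(-0.3333) + (-2.1667)·(0.6667) + (1.8333)·(0.6667) + (0.8333)·(-4.3333) + (0.8333)·(1.6667) + (2.8333)·(1.6667)) / 5 = 3.6667/5 = 0.7333
  S[U,W] = ((-4.1667)·(3.3333) + (-2.1667)·(2.3333) + (1.8333)·(-2.6667) + (0.8333)·(0.3333) + (0.8333)·(-0.6667) + (2.8333)·(-2.6667)) / 5 = -31.6667/5 = -6.3333
  S[V,V] = ((-0.3333)·(-0.3333) + (0.6667)·(0.6667) + (0.6667)·(0.6667) + (-4.3333)·(-4.3333) + (1.6667)·(1.6667) + (1.6667)·(1.6667)) / 5 = 25.3333/5 = 5.0667
  S[V,W] = ((-0.3333)·(3.3333) + (0.6667)·(2.3333) + (0.6667)·(-2.6667) + (-4.3333)·(0.3333) + (1.6667)·(-0.6667) + (1.6667)·(-2.6667)) / 5 = -8.3333/5 = -1.6667
  S[W,W] = ((3.3333)·(3.3333) + (2.3333)·(2.3333) + (-2.6667)·(-2.6667) + (0.3333)·(0.3333) + (-0.6667)·(-0.6667) + (-2.6667)·(-2.6667)) / 5 = 31.3333/5 = 6.2667

S is symmetric (S[j,i] = S[i,j]). Assembling:

S = [[6.9667, 0.7333, -6.3333],
 [0.7333, 5.0667, -1.6667],
 [-6.3333, -1.6667, 6.2667]]


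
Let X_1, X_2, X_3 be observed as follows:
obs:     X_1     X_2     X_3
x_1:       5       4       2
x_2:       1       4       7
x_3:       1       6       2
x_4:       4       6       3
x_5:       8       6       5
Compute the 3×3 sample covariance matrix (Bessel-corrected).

Step 1 — column means:
  mean(X_1) = (5 + 1 + 1 + 4 + 8) / 5 = 19/5 = 3.8
  mean(X_2) = (4 + 4 + 6 + 6 + 6) / 5 = 26/5 = 5.2
  mean(X_3) = (2 + 7 + 2 + 3 + 5) / 5 = 19/5 = 3.8

Step 2 — sample covariance S[i,j] = (1/(n-1)) · Σ_k (x_{k,i} - mean_i) · (x_{k,j} - mean_j), with n-1 = 4.
  S[X_1,X_1] = ((1.2)·(1.2) + (-2.8)·(-2.8) + (-2.8)·(-2.8) + (0.2)·(0.2) + (4.2)·(4.2)) / 4 = 34.8/4 = 8.7
  S[X_1,X_2] = ((1.2)·(-1.2) + (-2.8)·(-1.2) + (-2.8)·(0.8) + (0.2)·(0.8) + (4.2)·(0.8)) / 4 = 3.2/4 = 0.8
  S[X_1,X_3] = ((1.2)·(-1.8) + (-2.8)·(3.2) + (-2.8)·(-1.8) + (0.2)·(-0.8) + (4.2)·(1.2)) / 4 = -1.2/4 = -0.3
  S[X_2,X_2] = ((-1.2)·(-1.2) + (-1.2)·(-1.2) + (0.8)·(0.8) + (0.8)·(0.8) + (0.8)·(0.8)) / 4 = 4.8/4 = 1.2
  S[X_2,X_3] = ((-1.2)·(-1.8) + (-1.2)·(3.2) + (0.8)·(-1.8) + (0.8)·(-0.8) + (0.8)·(1.2)) / 4 = -2.8/4 = -0.7
  S[X_3,X_3] = ((-1.8)·(-1.8) + (3.2)·(3.2) + (-1.8)·(-1.8) + (-0.8)·(-0.8) + (1.2)·(1.2)) / 4 = 18.8/4 = 4.7

S is symmetric (S[j,i] = S[i,j]). Assembling:

S = [[8.7, 0.8, -0.3],
 [0.8, 1.2, -0.7],
 [-0.3, -0.7, 4.7]]


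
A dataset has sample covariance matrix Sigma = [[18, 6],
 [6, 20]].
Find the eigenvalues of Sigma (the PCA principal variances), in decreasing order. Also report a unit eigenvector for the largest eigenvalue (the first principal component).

Step 1 — characteristic polynomial of 2×2 Sigma:
  det(Sigma - λI) = λ² - trace · λ + det = 0.
  trace = 18 + 20 = 38, det = 18·20 - (6)² = 324.
Step 2 — discriminant:
  Δ = trace² - 4·det = 1444 - 1296 = 148.
Step 3 — eigenvalues:
  λ = (trace ± √Δ)/2 = (38 ± 12.1655)/2,
  λ_1 = 25.0828,  λ_2 = 12.9172.

Step 4 — unit eigenvector for λ_1: solve (Sigma - λ_1 I)v = 0. First row:
  (18 - 25.0828)·v_x + (6)·v_y = 0, i.e. (-7.0828)·v_x + (6)·v_y = 0,
  so v ∝ (b, λ_1 - a) = (6, 7.0828) = u.
  ||u|| = √((6)² + (7.0828)²) = √(86.1655) ≈ 9.2825,
  v_1 = u/||u|| ≈ (0.6464, 0.763) (||v_1|| = 1).

λ_1 = 25.0828,  λ_2 = 12.9172;  v_1 ≈ (0.6464, 0.763)


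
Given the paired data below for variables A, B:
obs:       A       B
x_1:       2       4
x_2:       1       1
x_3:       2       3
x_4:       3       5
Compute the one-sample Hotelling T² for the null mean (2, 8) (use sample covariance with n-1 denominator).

Step 1 — sample mean vector:
  mean(A) = (2 + 1 + 2 + 3) / 4 = 8/4 = 2
  mean(B) = (4 + 1 + 3 + 5) / 4 = 13/4 = 3.25
  x̄ = (2, 3.25),  deviation x̄ - mu_0 = (2, 3.25) - (2, 8) = (0, -4.75).

Step 2 — sample covariance matrix, S[i,j] = (1/(n-1)) · Σ_k (x_{k,i} - mean_i) · (x_{k,j} - mean_j), divisor n-1 = 3:
  S[A,A] = ((0)·(0) + (-1)·(-1) + (0)·(0) + (1)·(1)) / 3 = 2/3 = 0.6667
  S[A,B] = ((0)·(0.75) + (-1)·(-2.25) + (0)·(-0.25) + (1)·(1.75)) / 3 = 4/3 = 1.3333
  S[B,B] = ((0.75)·(0.75) + (-2.25)·(-2.25) + (-0.25)·(-0.25) + (1.75)·(1.75)) / 3 = 8.75/3 = 2.9167
  S = [[0.6667, 1.3333],
 [1.3333, 2.9167]].

Step 3 — invert S. det(S) = 0.6667·2.9167 - (1.3333)² = 0.1667.
  S^{-1} = (1/det) · [[d, -b], [-b, a]] = [[17.5, -8],
 [-8, 4]].

Step 4 — quadratic form (x̄ - mu_0)^T · S^{-1} · (x̄ - mu_0):
  S^{-1} · (x̄ - mu_0) = (38, -19),
  (x̄ - mu_0)^T · [...] = (0)·(38) + (-4.75)·(-19) = 90.25.

Step 5 — scale by n: T² = 4 · 90.25 = 361.

T² ≈ 361


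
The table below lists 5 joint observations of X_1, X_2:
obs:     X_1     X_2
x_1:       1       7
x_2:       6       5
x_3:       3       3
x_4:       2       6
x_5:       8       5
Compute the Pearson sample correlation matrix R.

Step 1 — column means:
  mean(X_1) = (1 + 6 + 3 + 2 + 8) / 5 = 20/5 = 4
  mean(X_2) = (7 + 5 + 3 + 6 + 5) / 5 = 26/5 = 5.2

Step 2 — sample variances and covariances s[i,j] = (1/(n-1)) · Σ_k (x_{k,i} - mean_i) · (x_{k,j} - mean_j), with n-1 = 4:
  s[X_1,X_1] = ((-3)·(-3) + (2)·(2) + (-1)·(-1) + (-2)·(-2) + (4)·(4)) / 4 = 34/4 = 8.5
  s[X_1,X_2] = ((-3)·(1.8) + (2)·(-0.2) + (-1)·(-2.2) + (-2)·(0.8) + (4)·(-0.2)) / 4 = -6/4 = -1.5
  s[X_2,X_2] = ((1.8)·(1.8) + (-0.2)·(-0.2) + (-2.2)·(-2.2) + (0.8)·(0.8) + (-0.2)·(-0.2)) / 4 = 8.8/4 = 2.2
  Sample standard deviations s_i = √(s[i,i]):
  s(X_1) = √(8.5) = 2.9155
  s(X_2) = √(2.2) = 1.4832

Step 3 — r_{ij} = s_{ij} / (s_i · s_j):
  r[X_1,X_1] = 1 (diagonal).
  r[X_1,X_2] = -1.5 / (2.9155 · 1.4832) = -1.5 / 4.3243 = -0.3469
  r[X_2,X_2] = 1 (diagonal).

R is symmetric with unit diagonal. Assembling:

R = [[1, -0.3469],
 [-0.3469, 1]]


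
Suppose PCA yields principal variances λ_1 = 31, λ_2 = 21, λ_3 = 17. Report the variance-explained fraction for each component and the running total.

Step 1 — total variance = trace(Sigma) = Σ λ_i = 31 + 21 + 17 = 69.

Step 2 — fraction explained by component i = λ_i / Σ λ:
  PC1: 31/69 = 0.4493
  PC2: 21/69 = 0.3043
  PC3: 17/69 = 0.2464

Step 3 — cumulative fraction after k components = (λ_1 + ... + λ_k) / Σ λ:
  k = 1: 31/69 = 0.4493
  k = 2: (31 + 21)/69 = 52/69 = 0.7536
  k = 3: (31 + 21 + 17)/69 = 69/69 = 1

Summary (fraction, with percent):

explained: PC1 0.4493 (44.93%), PC2 0.3043 (30.43%), PC3 0.2464 (24.64%);  cumulative: 0.4493, 0.7536, 1


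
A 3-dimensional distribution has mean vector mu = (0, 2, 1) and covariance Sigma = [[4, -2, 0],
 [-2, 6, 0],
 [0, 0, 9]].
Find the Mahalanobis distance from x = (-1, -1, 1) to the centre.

Step 1 — centre the observation: (x - mu) = (-1, -3, 0).

Step 2 — invert Sigma (cofactor / det for 3×3, or solve directly):
  Sigma^{-1} = [[0.3, 0.1, 0],
 [0.1, 0.2, 0],
 [0, 0, 0.1111]].

Step 3 — form the quadratic (x - mu)^T · Sigma^{-1} · (x - mu):
  Sigma^{-1} · (x - mu) = (-0.6, -0.7, 0).
  (x - mu)^T · [Sigma^{-1} · (x - mu)] = (-1)·(-0.6) + (-3)·(-0.7) + (0)·(0) = 2.7.

Step 4 — take square root: d = √(2.7) ≈ 1.6432.

d(x, mu) = √(2.7) ≈ 1.6432


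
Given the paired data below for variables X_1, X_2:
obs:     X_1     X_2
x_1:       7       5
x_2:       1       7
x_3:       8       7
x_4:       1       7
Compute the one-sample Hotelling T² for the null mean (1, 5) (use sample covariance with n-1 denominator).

Step 1 — sample mean vector:
  mean(X_1) = (7 + 1 + 8 + 1) / 4 = 17/4 = 4.25
  mean(X_2) = (5 + 7 + 7 + 7) / 4 = 26/4 = 6.5
  x̄ = (4.25, 6.5),  deviation x̄ - mu_0 = (4.25, 6.5) - (1, 5) = (3.25, 1.5).

Step 2 — sample covariance matrix, S[i,j] = (1/(n-1)) · Σ_k (x_{k,i} - mean_i) · (x_{k,j} - mean_j), divisor n-1 = 3:
  S[X_1,X_1] = ((2.75)·(2.75) + (-3.25)·(-3.25) + (3.75)·(3.75) + (-3.25)·(-3.25)) / 3 = 42.75/3 = 14.25
  S[X_1,X_2] = ((2.75)·(-1.5) + (-3.25)·(0.5) + (3.75)·(0.5) + (-3.25)·(0.5)) / 3 = -5.5/3 = -1.8333
  S[X_2,X_2] = ((-1.5)·(-1.5) + (0.5)·(0.5) + (0.5)·(0.5) + (0.5)·(0.5)) / 3 = 3/3 = 1
  S = [[14.25, -1.8333],
 [-1.8333, 1]].

Step 3 — invert S. det(S) = 14.25·1 - (-1.8333)² = 10.8889.
  S^{-1} = (1/det) · [[d, -b], [-b, a]] = [[0.0918, 0.1684],
 [0.1684, 1.3087]].

Step 4 — quadratic form (x̄ - mu_0)^T · S^{-1} · (x̄ - mu_0):
  S^{-1} · (x̄ - mu_0) = (0.551, 2.5102),
  (x̄ - mu_0)^T · [...] = (3.25)·(0.551) + (1.5)·(2.5102) = 5.5561.

Step 5 — scale by n: T² = 4 · 5.5561 = 22.2245.

T² ≈ 22.2245


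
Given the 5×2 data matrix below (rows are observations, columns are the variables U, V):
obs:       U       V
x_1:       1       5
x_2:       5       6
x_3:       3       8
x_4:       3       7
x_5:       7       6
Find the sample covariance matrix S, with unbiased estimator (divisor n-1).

Step 1 — column means:
  mean(U) = (1 + 5 + 3 + 3 + 7) / 5 = 19/5 = 3.8
  mean(V) = (5 + 6 + 8 + 7 + 6) / 5 = 32/5 = 6.4

Step 2 — sample covariance S[i,j] = (1/(n-1)) · Σ_k (x_{k,i} - mean_i) · (x_{k,j} - mean_j), with n-1 = 4.
  S[U,U] = ((-2.8)·(-2.8) + (1.2)·(1.2) + (-0.8)·(-0.8) + (-0.8)·(-0.8) + (3.2)·(3.2)) / 4 = 20.8/4 = 5.2
  S[U,V] = ((-2.8)·(-1.4) + (1.2)·(-0.4) + (-0.8)·(1.6) + (-0.8)·(0.6) + (3.2)·(-0.4)) / 4 = 0.4/4 = 0.1
  S[V,V] = ((-1.4)·(-1.4) + (-0.4)·(-0.4) + (1.6)·(1.6) + (0.6)·(0.6) + (-0.4)·(-0.4)) / 4 = 5.2/4 = 1.3

S is symmetric (S[j,i] = S[i,j]). Assembling:

S = [[5.2, 0.1],
 [0.1, 1.3]]
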